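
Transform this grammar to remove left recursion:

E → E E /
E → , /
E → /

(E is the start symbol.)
E → , / E'
E → / E'
E' → E / E'
E' → ε

E is directly left-recursive. The standard transformation for
  A → A α₁ | ... | A α_m | β₁ | ... | β_n
is
  A  → β₁ A' | ... | β_n A'
  A' → α₁ A' | ... | α_m A' | ε

E → , / becomes E → , / E'
E → / becomes E → / E'
E → E E / becomes E' → E / E'
Add E' → ε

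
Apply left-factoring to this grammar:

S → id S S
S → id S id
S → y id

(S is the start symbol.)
S → id S S'
S' → S
S' → id
S → y id

Left-factoring transforms A → αβ₁ | αβ₂ into A → αA' and A' → β₁ | β₂
(α is the longest common prefix among the alternatives). Repeat until
no nonterminal has two alternatives with a common prefix.

Round 1: S has alternatives sharing prefix 'id S'. Introduce S': S → id S S'
  Add: S' → S
  Add: S' → id

No remaining common prefixes — done.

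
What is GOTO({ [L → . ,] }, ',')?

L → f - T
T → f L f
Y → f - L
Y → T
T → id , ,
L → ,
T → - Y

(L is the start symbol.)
GOTO(I, ',') = CLOSURE({ [A → αX.β] : [A → α.Xβ] ∈ I, X = ',' })

Items with dot before ',', with the dot advanced:
  [L → . ,] → [L → , .]
Closure adds nothing (no advanced item has the dot before a non-terminal).

GOTO = { [L → , .] }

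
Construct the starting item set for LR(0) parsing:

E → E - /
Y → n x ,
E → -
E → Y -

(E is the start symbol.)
First, augment the grammar with E' → E
I₀ = CLOSURE({ [E' → . E] }):
  [E' → . E] has the dot before E: add [E → . E - /], [E → . -], [E → . Y -]
  [E → . Y -] has the dot before Y: add [Y → . n x ,]
No further items can be added.

I₀ = { [E → . -], [E → . E - /], [E → . Y -], [E' → . E], [Y → . n x ,] }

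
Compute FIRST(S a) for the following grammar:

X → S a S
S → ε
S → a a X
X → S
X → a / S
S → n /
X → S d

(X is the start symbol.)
{ 'a', 'n' }

FIRST sets of the non-terminals involved (from the grammar, by fixed-point iteration):
  FIRST(S) = { 'a', 'n', ε }

To compute FIRST(S a), process the symbols left to right:
Symbol S is a non-terminal. Add FIRST(S) \ {ε} = { 'a', 'n' }
S is nullable (ε ∈ FIRST(S)), continue to the next symbol.
Symbol a is a terminal. Add 'a' and stop.
FIRST(S a) = { 'a', 'n' }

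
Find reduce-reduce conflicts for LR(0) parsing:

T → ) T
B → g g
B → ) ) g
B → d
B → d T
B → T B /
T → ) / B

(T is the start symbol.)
No reduce-reduce conflicts

A reduce-reduce conflict occurs when an LR(0) state has two complete items [A → α .] and [B → β .] — both call for a reduction, and with no lookahead the parser cannot choose between them.

Augment with T' → T and build the canonical LR(0) collection (I0 = CLOSURE({[T' → . T]}), then GOTO on every symbol after a dot until no new states appear). It has 16 states:
  I0: { [T → . ) / B], [T → . ) T], [T' → . T] }  — shift
  I1: { [T → ) . / B], [T → ) . T], [T → . ) / B], [T → . ) T] }  — shift
  I2: { [T' → T .] }  — accept
  I3: { [B → . ) ) g], [B → . T B /], [B → . d T], [B → . d], [B → . g g], [T → ) / . B], [T → . ) / B], [T → . ) T] }  — shift
  I4: { [T → ) T .] }  — reduce
  I5: { [B → ) . ) g], [T → ) . / B], [T → ) . T], [T → . ) / B], [T → . ) T] }  — shift
  I6: { [T → ) / B .] }  — reduce
  I7: { [B → . ) ) g], [B → . T B /], [B → . d T], [B → . d], [B → . g g], [B → T . B /], [T → . ) / B], [T → . ) T] }  — shift
  I8: { [B → d . T], [B → d .], [T → . ) / B], [T → . ) T] }  — shift, reduce
  I9: { [B → g . g] }  — shift
  I10: { [B → g g .] }  — reduce
  I11: { [B → d T .] }  — reduce
  I12: { [B → T B . /] }  — shift
  I13: { [B → T B / .] }  — reduce
  I14: { [B → ) ) . g], [T → ) . / B], [T → ) . T], [T → . ) / B], [T → . ) T] }  — shift
  I15: { [B → ) ) g .] }  — reduce

No state contains more than one complete item.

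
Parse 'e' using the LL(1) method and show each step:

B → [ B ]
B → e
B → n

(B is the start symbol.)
LL(1) parsing maintains a stack (initially the start symbol over $) and the input. At each step: if the stack top is a terminal, match it against the current input token; if it is a non-terminal N, replace it with the RHS of M[N, lookahead] (the unique production whose predict set contains the lookahead).

Stack is shown with the top on the left.

Stack  Input  Action
--------------------
B $    e $    output B → e
e $    e $    match 'e'
$      $      accept

The string is accepted.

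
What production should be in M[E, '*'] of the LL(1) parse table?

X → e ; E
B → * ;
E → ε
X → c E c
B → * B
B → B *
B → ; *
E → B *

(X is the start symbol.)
To find M[E, '*'], we find productions for E where '*' is in the predict set (PREDICT(N → α) = (FIRST(α) \ {ε}) ∪ (FOLLOW(N) if α ⇒* ε)).

Relevant sets:
  FIRST(B) = { '*', ';' }
  FOLLOW(E) = { $, 'c' }

E → ε: PREDICT = { $, 'c' }
E → B *: PREDICT = { '*', ';' }
  '*' is in predict set, so this production goes in M[E, '*']

M[E, '*'] = E → B *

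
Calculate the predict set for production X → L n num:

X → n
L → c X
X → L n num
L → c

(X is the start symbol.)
PREDICT(X → L n num) = (FIRST(RHS) \ {ε}) ∪ (FOLLOW(X) if ε ∈ FIRST(RHS), i.e. RHS ⇒* ε)
FIRST(L) = { 'c' }
FIRST(L n num) = { 'c' }
ε ∉ FIRST(L n num), so FOLLOW(X) is not added.
PREDICT(X → L n num) = { 'c' }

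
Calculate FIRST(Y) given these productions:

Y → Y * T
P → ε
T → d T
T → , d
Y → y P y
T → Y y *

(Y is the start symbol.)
From Y → Y * T:
  - Y is the symbol being defined: contributes nothing new
    Y is not nullable, so stop
From Y → y P y:
  - y is a terminal: add 'y' and stop

Collecting: FIRST(Y) = { 'y' }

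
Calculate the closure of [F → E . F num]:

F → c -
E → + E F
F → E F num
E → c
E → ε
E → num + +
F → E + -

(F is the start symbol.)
{ [E → . + E F], [E → . c], [E → . num + +], [E → .], [F → . E + -], [F → . E F num], [F → . c -], [F → E . F num] }

Start with: [F → E . F num]
  [F → E . F num] has the dot before F: add [F → . c -], [F → . E F num], [F → . E + -]
  [F → . E F num] has the dot before E: add [E → . + E F], [E → . c], [E → .], [E → . num + +]
No further items can be added.

CLOSURE = { [E → . + E F], [E → . c], [E → . num + +], [E → .], [F → . E + -], [F → . E F num], [F → . c -], [F → E . F num] }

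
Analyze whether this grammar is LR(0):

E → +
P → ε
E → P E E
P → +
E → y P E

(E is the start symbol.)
Augment with E' → E and build the canonical LR(0) collection (I0 = CLOSURE({[E' → . E]}), then GOTO on every symbol after a dot until no new states appear). It has 10 states:
  I0: { [E → . +], [E → . P E E], [E → . y P E], [E' → . E], [P → . +], [P → .] }  — shift, reduce
  I1: { [E → + .], [P → + .] }  — 2 reduces
  I2: { [E' → E .] }  — accept
  I3: { [E → . +], [E → . P E E], [E → . y P E], [E → P . E E], [P → . +], [P → .] }  — shift, reduce
  I4: { [E → y . P E], [P → . +], [P → .] }  — shift, reduce
  I5: { [P → + .] }  — reduce
  I6: { [E → . +], [E → . P E E], [E → . y P E], [E → y P . E], [P → . +], [P → .] }  — shift, reduce
  I7: { [E → y P E .] }  — reduce
  I8: { [E → . +], [E → . P E E], [E → . y P E], [E → P E . E], [P → . +], [P → .] }  — shift, reduce
  I9: { [E → P E E .] }  — reduce

Conflict in state I0:
  Shift-reduce conflict between [P → .] and [E → . +]
So the grammar is NOT LR(0).

Answer: No. Shift-reduce conflict between [P → .] and [E → . +]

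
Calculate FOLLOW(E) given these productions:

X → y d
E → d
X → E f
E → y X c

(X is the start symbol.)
{ 'f' }

To compute FOLLOW(E), find every occurrence of E on a right-hand side N → α E β: add FIRST(β) \ {ε}, and if β is empty or nullable also add FOLLOW(N). Iterate to a fixed point.

In X → E f: E is followed by f, add FIRST(f) \ {ε} = { 'f' }

Taking the union: FOLLOW(E) = { 'f' }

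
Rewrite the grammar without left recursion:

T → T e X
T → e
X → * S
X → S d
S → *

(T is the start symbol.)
T is directly left-recursive. The standard transformation for
  A → A α₁ | ... | A α_m | β₁ | ... | β_n
is
  A  → β₁ A' | ... | β_n A'
  A' → α₁ A' | ... | α_m A' | ε

T → e becomes T → e T'
T → T e X becomes T' → e X T'
Add T' → ε

Productions for other non-terminals are unchanged:
  X → * S
  X → S d
  S → *

Resulting grammar:
T → e T'
T' → e X T'
T' → ε
X → * S
X → S d
S → *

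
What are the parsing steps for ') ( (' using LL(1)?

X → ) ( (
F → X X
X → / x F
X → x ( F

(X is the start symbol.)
LL(1) parsing maintains a stack (initially the start symbol over $) and the input. At each step: if the stack top is a terminal, match it against the current input token; if it is a non-terminal N, replace it with the RHS of M[N, lookahead] (the unique production whose predict set contains the lookahead).

Stack is shown with the top on the left.

Stack    Input    Action
------------------------
X $      ) ( ( $  output X → ) ( (
) ( ( $  ) ( ( $  match ')'
( ( $    ( ( $    match '('
( $      ( $      match '('
$        $        accept

The string is accepted.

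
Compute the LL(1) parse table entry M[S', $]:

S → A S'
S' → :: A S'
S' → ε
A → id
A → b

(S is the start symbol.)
To find M[S', $], we find productions for S' where $ is in the predict set (PREDICT(N → α) = (FIRST(α) \ {ε}) ∪ (FOLLOW(N) if α ⇒* ε)).

Relevant sets:
  FOLLOW(S') = { $ }

S' → :: A S': PREDICT = { '::' }
S' → ε: PREDICT = { $ }
  $ is in predict set, so this production goes in M[S', $]

M[S', $] = S' → ε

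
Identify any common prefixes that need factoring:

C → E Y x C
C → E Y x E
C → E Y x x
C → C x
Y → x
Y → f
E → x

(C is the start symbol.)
Left-factoring is needed when two productions for the same non-terminal
share a common prefix on the right-hand side.

Productions for C:
  C → E Y x C
  C → E Y x E
  C → E Y x x
  C → C x
Productions for Y:
  Y → x
  Y → f

Found common prefix 'E Y x' in productions for C

Answer: Yes, C has productions with common prefix 'E Y x'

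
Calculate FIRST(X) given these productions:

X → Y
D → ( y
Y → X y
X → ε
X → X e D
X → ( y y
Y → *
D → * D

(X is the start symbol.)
{ '(', '*', 'e', 'y', ε }

To compute FIRST(X), examine every production with X on the left-hand side, reading each right-hand side left to right until a non-nullable symbol is reached.

FIRST sets of the other non-terminals involved (by the same procedure, iterated to a fixed point):
  FIRST(Y) = { '(', '*', 'e', 'y' }

From X → Y:
  - Y is a non-terminal: add FIRST(Y) \ {ε} = { '(', '*', 'e', 'y' }
    Y is not nullable, so stop
From X → ε:
  - ε-production, so ε ∈ FIRST(X)
From X → X e D:
  - X is the symbol being defined: contributes nothing new
    X is nullable, so continue to the next symbol
  - e is a terminal: add 'e' and stop
From X → ( y y:
  - '(' is a terminal: add '(' and stop

Collecting: FIRST(X) = { '(', '*', 'e', 'y', ε }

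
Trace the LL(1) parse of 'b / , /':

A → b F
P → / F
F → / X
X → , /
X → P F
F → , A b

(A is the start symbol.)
LL(1) parsing maintains a stack (initially the start symbol over $) and the input. At each step: if the stack top is a terminal, match it against the current input token; if it is a non-terminal N, replace it with the RHS of M[N, lookahead] (the unique production whose predict set contains the lookahead).

Stack is shown with the top on the left.

Stack  Input      Action
------------------------
A $    b / , / $  output A → b F
b F $  b / , / $  match 'b'
F $    / , / $    output F → / X
/ X $  / , / $    match '/'
X $    , / $      output X → , /
, / $  , / $      match ','
/ $    / $        match '/'
$      $          accept

The string is accepted.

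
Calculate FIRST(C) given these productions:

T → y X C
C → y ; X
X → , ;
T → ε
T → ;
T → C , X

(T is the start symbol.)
To compute FIRST(C), examine every production with C on the left-hand side, reading each right-hand side left to right until a non-nullable symbol is reached.

From C → y ; X:
  - y is a terminal: add 'y' and stop

Collecting: FIRST(C) = { 'y' }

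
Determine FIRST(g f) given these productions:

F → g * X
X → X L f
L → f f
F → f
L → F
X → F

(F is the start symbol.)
To compute FIRST(g f), process the symbols left to right:
Symbol g is a terminal. Add 'g' and stop.
FIRST(g f) = { 'g' }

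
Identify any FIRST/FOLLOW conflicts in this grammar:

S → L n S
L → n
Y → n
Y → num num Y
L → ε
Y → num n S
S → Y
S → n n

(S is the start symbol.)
Nullable non-terminals: L.

L: nullable alternative(s) L → ε; FOLLOW(L) = { 'n' }
  L → n: FIRST \ {ε} = { 'n' } — overlaps FOLLOW(L) on { 'n' }: CONFLICT
  L → ε: FIRST \ {ε} = { } — this is the only nullable alternative, skip

S, Y have no nullable alternative, so no FIRST/FOLLOW check is needed there.

So the grammar has 1 FIRST/FOLLOW conflict (marked CONFLICT above).

Answer: Yes. L → n with FOLLOW(L) on { 'n' }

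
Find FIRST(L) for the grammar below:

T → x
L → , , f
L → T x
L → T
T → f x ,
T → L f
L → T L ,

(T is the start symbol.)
FIRST sets of the other non-terminals involved (by the same procedure, iterated to a fixed point):
  FIRST(T) = { ',', 'f', 'x' }

From L → , , f:
  - ',' is a terminal: add ',' and stop
From L → T x:
  - T is a non-terminal: add FIRST(T) \ {ε} = { ',', 'f', 'x' }
    T is not nullable, so stop
From L → T:
  - T is a non-terminal: add FIRST(T) \ {ε} = { ',', 'f', 'x' }
    T is not nullable, so stop
From L → T L ,:
  - T is a non-terminal: add FIRST(T) \ {ε} = { ',', 'f', 'x' }
    T is not nullable, so stop

Collecting: FIRST(L) = { ',', 'f', 'x' }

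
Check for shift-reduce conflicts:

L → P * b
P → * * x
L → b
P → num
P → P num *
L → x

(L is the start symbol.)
No shift-reduce conflicts

A shift-reduce conflict occurs when an LR(0) state has both:
  - a complete (reduce) item [A → α .] (dot at the end), and
  - a shift item [B → β . c γ] (dot before a terminal).

Augment with L' → L and build the canonical LR(0) collection (I0 = CLOSURE({[L' → . L]}), then GOTO on every symbol after a dot until no new states appear). It has 13 states:
  I0: { [L → . P * b], [L → . b], [L → . x], [L' → . L], [P → . * * x], [P → . P num *], [P → . num] }  — shift
  I1: { [P → * . * x] }  — shift
  I2: { [L' → L .] }  — accept
  I3: { [L → P . * b], [P → P . num *] }  — shift
  I4: { [L → b .] }  — reduce
  I5: { [P → num .] }  — reduce
  I6: { [L → x .] }  — reduce
  I7: { [L → P * . b] }  — shift
  I8: { [P → P num . *] }  — shift
  I9: { [P → P num * .] }  — reduce
  I10: { [L → P * b .] }  — reduce
  I11: { [P → * * . x] }  — shift
  I12: { [P → * * x .] }  — reduce

No state contains both a complete item and a shift item.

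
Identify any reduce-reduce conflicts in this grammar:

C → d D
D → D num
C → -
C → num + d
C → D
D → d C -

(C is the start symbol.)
Yes — I9: [C → D .] vs [C → d D .]

Augment with C' → C and build the canonical LR(0) collection (I0 = CLOSURE({[C' → . C]}), then GOTO on every symbol after a dot until no new states appear). It has 12 states:
  I0: { [C → . -], [C → . D], [C → . d D], [C → . num + d], [C' → . C], [D → . D num], [D → . d C -] }  — shift
  I1: { [C → - .] }  — reduce
  I2: { [C' → C .] }  — accept
  I3: { [C → D .], [D → D . num] }  — shift, reduce
  I4: { [C → . -], [C → . D], [C → . d D], [C → . num + d], [C → d . D], [D → . D num], [D → . d C -], [D → d . C -] }  — shift
  I5: { [C → num . + d] }  — shift
  I6: { [C → num + . d] }  — shift
  I7: { [C → num + d .] }  — reduce
  I8: { [D → d C . -] }  — shift
  I9: { [C → D .], [C → d D .], [D → D . num] }  — shift, 2 reduces
  I10: { [D → D num .] }  — reduce
  I11: { [D → d C - .] }  — reduce

I9 contains complete items [C → D .], [C → d D .] — reduce-reduce conflict.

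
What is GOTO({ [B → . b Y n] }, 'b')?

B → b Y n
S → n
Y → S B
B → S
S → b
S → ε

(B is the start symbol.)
GOTO(I, 'b') = CLOSURE({ [A → αX.β] : [A → α.Xβ] ∈ I, X = 'b' })

Items with dot before 'b', with the dot advanced:
  [B → . b Y n] → [B → b . Y n]
Closure of the advanced items:
  [B → b . Y n] has the dot before Y: add [Y → . S B]
  [Y → . S B] has the dot before S: add [S → . n], [S → . b], [S → .]

GOTO = { [B → b . Y n], [S → . b], [S → . n], [S → .], [Y → . S B] }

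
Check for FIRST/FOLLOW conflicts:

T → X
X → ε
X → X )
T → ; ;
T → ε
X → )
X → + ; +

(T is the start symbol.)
Yes. X → X ')' with FOLLOW(X) on { ')' }; X → ')' with FOLLOW(X) on { ')' }

A FIRST/FOLLOW conflict occurs when a non-terminal N has a nullable alternative N → β (β ⇒* ε) and another alternative N → α with FIRST(α) ∩ FOLLOW(N) ≠ ∅: on such a lookahead the parser cannot decide between expanding α and letting N vanish via β.

Nullable non-terminals: T, X.
FIRST sets used below: FIRST(X) = { ')', '+', ε }

T: nullable alternative(s) T → X, T → ε; FOLLOW(T) = { $ }
  T → X: FIRST \ {ε} = { ')', '+' } — disjoint from FOLLOW(T)
  T → ; ;: FIRST \ {ε} = { ';' } — disjoint from FOLLOW(T)
  T → ε: FIRST \ {ε} = { } — disjoint from FOLLOW(T)

X: nullable alternative(s) X → ε; FOLLOW(X) = { $, ')' }
  X → ε: FIRST \ {ε} = { } — this is the only nullable alternative, skip
  X → X ): FIRST \ {ε} = { ')', '+' } — overlaps FOLLOW(X) on { ')' }: CONFLICT
  X → ): FIRST \ {ε} = { ')' } — overlaps FOLLOW(X) on { ')' }: CONFLICT
  X → + ; +: FIRST \ {ε} = { '+' } — disjoint from FOLLOW(X)

So the grammar has 2 FIRST/FOLLOW conflicts (marked CONFLICT above).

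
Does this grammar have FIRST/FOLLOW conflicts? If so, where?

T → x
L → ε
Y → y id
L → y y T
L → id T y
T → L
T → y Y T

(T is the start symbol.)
Nullable non-terminals: L, T.
FIRST sets used below: FIRST(L) = { 'id', 'y', ε }

L: nullable alternative(s) L → ε; FOLLOW(L) = { $, 'y' }
  L → ε: FIRST \ {ε} = { } — this is the only nullable alternative, skip
  L → y y T: FIRST \ {ε} = { 'y' } — overlaps FOLLOW(L) on { 'y' }: CONFLICT
  L → id T y: FIRST \ {ε} = { 'id' } — disjoint from FOLLOW(L)

T: nullable alternative(s) T → L; FOLLOW(T) = { $, 'y' }
  T → x: FIRST \ {ε} = { 'x' } — disjoint from FOLLOW(T)
  T → L: FIRST \ {ε} = { 'id', 'y' } — this is the only nullable alternative, skip
  T → y Y T: FIRST \ {ε} = { 'y' } — overlaps FOLLOW(T) on { 'y' }: CONFLICT

Y has no nullable alternative, so no FIRST/FOLLOW check is needed there.

So the grammar has 2 FIRST/FOLLOW conflicts (marked CONFLICT above).

Answer: Yes. T → y Y T with FOLLOW(T) on { 'y' }; L → y y T with FOLLOW(L) on { 'y' }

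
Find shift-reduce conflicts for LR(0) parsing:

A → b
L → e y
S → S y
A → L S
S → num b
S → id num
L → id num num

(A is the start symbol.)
Yes — I9: [A → L S .] vs [S → S . y]

A shift-reduce conflict occurs when an LR(0) state has both:
  - a complete (reduce) item [A → α .] (dot at the end), and
  - a shift item [B → β . c γ] (dot before a terminal).

Augment with A' → A and build the canonical LR(0) collection (I0 = CLOSURE({[A' → . A]}), then GOTO on every symbol after a dot until no new states appear). It has 15 states:
  I0: { [A → . L S], [A → . b], [A' → . A], [L → . e y], [L → . id num num] }  — shift
  I1: { [A' → A .] }  — accept
  I2: { [A → L . S], [S → . S y], [S → . id num], [S → . num b] }  — shift
  I3: { [A → b .] }  — reduce
  I4: { [L → e . y] }  — shift
  I5: { [L → id . num num] }  — shift
  I6: { [L → id num . num] }  — shift
  I7: { [L → id num num .] }  — reduce
  I8: { [L → e y .] }  — reduce
  I9: { [A → L S .], [S → S . y] }  — shift, reduce
  I10: { [S → id . num] }  — shift
  I11: { [S → num . b] }  — shift
  I12: { [S → num b .] }  — reduce
  I13: { [S → id num .] }  — reduce
  I14: { [S → S y .] }  — reduce

I9 contains reduce item [A → L S .] and shift item [S → S . y] — shift-reduce conflict.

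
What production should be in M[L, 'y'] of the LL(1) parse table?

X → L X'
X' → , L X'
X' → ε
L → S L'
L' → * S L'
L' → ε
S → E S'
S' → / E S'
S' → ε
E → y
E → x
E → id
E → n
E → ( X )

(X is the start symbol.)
To find M[L, 'y'], we find productions for L where 'y' is in the predict set (PREDICT(N → α) = (FIRST(α) \ {ε}) ∪ (FOLLOW(N) if α ⇒* ε)).

Relevant sets:
  FIRST(S) = { '(', 'id', 'n', 'x', 'y' }

L → S L': PREDICT = { '(', 'id', 'n', 'x', 'y' }
  'y' is in predict set, so this production goes in M[L, 'y']

M[L, 'y'] = L → S L'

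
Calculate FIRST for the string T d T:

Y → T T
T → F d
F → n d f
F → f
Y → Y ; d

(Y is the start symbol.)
{ 'f', 'n' }

FIRST sets of the non-terminals involved (from the grammar, by fixed-point iteration):
  FIRST(T) = { 'f', 'n' }

To compute FIRST(T d T), process the symbols left to right:
Symbol T is a non-terminal. Add FIRST(T) \ {ε} = { 'f', 'n' }
T is not nullable (ε ∉ FIRST(T)), so stop here.
FIRST(T d T) = { 'f', 'n' }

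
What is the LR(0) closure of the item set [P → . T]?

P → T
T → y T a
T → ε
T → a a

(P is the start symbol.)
Start with: [P → . T]
  [P → . T] has the dot before T: add [T → . y T a], [T → .], [T → . a a]
No further items can be added.

CLOSURE = { [P → . T], [T → . a a], [T → . y T a], [T → .] }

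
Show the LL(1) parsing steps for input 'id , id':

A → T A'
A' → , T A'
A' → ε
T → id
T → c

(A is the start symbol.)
LL(1) parsing maintains a stack (initially the start symbol over $) and the input. At each step: if the stack top is a terminal, match it against the current input token; if it is a non-terminal N, replace it with the RHS of M[N, lookahead] (the unique production whose predict set contains the lookahead).

Stack is shown with the top on the left.

Stack     Input      Action
---------------------------
A $       id , id $  output A → T A'
T A' $    id , id $  output T → id
id A' $   id , id $  match 'id'
A' $      , id $     output A' → , T A'
, T A' $  , id $     match ','
T A' $    id $       output T → id
id A' $   id $       match 'id'
A' $      $          output A' → ε
$         $          accept

The string is accepted.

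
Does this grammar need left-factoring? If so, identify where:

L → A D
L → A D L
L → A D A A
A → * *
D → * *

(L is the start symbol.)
Yes, L has productions with common prefix 'A D'

Left-factoring is needed when two productions for the same non-terminal
share a common prefix on the right-hand side.

Productions for L:
  L → A D
  L → A D L
  L → A D A A

Found common prefix 'A D' in productions for L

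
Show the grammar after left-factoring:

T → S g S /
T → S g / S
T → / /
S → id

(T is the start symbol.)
Left-factoring transforms A → αβ₁ | αβ₂ into A → αA' and A' → β₁ | β₂
(α is the longest common prefix among the alternatives). Repeat until
no nonterminal has two alternatives with a common prefix.

Round 1: T has alternatives sharing prefix 'S g'. Introduce T': T → S g T'
  Add: T' → S /
  Add: T' → / S

No remaining common prefixes — done.

Resulting grammar:
T → S g T'
T' → S /
T' → / S
T → / /
S → id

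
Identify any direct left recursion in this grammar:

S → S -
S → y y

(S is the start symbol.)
Yes, S is left-recursive

Direct left recursion occurs when N → N α for some non-terminal N (the right-hand side begins with the left-hand side itself).

S → S -: LEFT RECURSIVE (starts with S)
S → y y: starts with y

The grammar has direct left recursion on: S.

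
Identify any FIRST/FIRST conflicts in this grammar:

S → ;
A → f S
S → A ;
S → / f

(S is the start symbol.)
No FIRST/FIRST conflicts.

A FIRST/FIRST conflict occurs when two productions N → α and N → β for the same non-terminal have FIRST(α) ∩ FIRST(β) ≠ ∅ (with ε ∈ FIRST of a nullable right-hand side, so two nullable alternatives also conflict).

FIRST sets of the non-terminals at (or reachable through a nullable prefix from) the front of some alternative:
  FIRST(A) = { 'f' }

Productions for S:
  S → ;: FIRST = { ';' }
  S → A ;: FIRST = { 'f' }
  S → / f: FIRST = { '/' }
A has only one production, so no FIRST/FIRST conflict is possible there.

All alternatives of each non-terminal have pairwise disjoint FIRST sets.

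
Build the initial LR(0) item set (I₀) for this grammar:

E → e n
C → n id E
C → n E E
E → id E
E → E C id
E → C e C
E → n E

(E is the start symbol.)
First, augment the grammar with E' → E
I₀ = CLOSURE({ [E' → . E] }):
  [E' → . E] has the dot before E: add [E → . e n], [E → . id E], [E → . E C id], [E → . C e C], [E → . n E]
  [E → . C e C] has the dot before C: add [C → . n id E], [C → . n E E]
No further items can be added.

I₀ = { [C → . n E E], [C → . n id E], [E → . C e C], [E → . E C id], [E → . e n], [E → . id E], [E → . n E], [E' → . E] }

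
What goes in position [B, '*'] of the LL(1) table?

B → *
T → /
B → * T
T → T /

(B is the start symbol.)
B → *, B → * T

To find M[B, '*'], we find productions for B where '*' is in the predict set (PREDICT(N → α) = (FIRST(α) \ {ε}) ∪ (FOLLOW(N) if α ⇒* ε)).

B → *: PREDICT = { '*' }
  '*' is in predict set, so this production goes in M[B, '*']
B → * T: PREDICT = { '*' }
  '*' is in predict set, so this production goes in M[B, '*']

M[B, '*'] = B → *, B → * T  (a multiply-defined cell — the grammar is not LL(1))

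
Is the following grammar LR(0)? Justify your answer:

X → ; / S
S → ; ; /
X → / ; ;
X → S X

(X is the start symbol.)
A grammar is LR(0) if no state in the canonical LR(0) collection has:
  - both a shift item (dot before a terminal) and a complete item (shift-reduce conflict), or
  - two or more complete items (reduce-reduce conflict; the accept item [X' → X .] counts as a complete item here).

Augment with X' → X and build the canonical LR(0) collection (I0 = CLOSURE({[X' → . X]}), then GOTO on every symbol after a dot until no new states appear). It has 13 states:
  I0: { [S → . ; ; /], [X → . / ; ;], [X → . ; / S], [X → . S X], [X' → . X] }  — shift
  I1: { [X → / . ; ;] }  — shift
  I2: { [S → ; . ; /], [X → ; . / S] }  — shift
  I3: { [S → . ; ; /], [X → . / ; ;], [X → . ; / S], [X → . S X], [X → S . X] }  — shift
  I4: { [X' → X .] }  — accept
  I5: { [X → S X .] }  — reduce
  I6: { [S → . ; ; /], [X → ; / . S] }  — shift
  I7: { [S → ; ; . /] }  — shift
  I8: { [S → ; ; / .] }  — reduce
  I9: { [S → ; . ; /] }  — shift
  I10: { [X → ; / S .] }  — reduce
  I11: { [X → / ; . ;] }  — shift
  I12: { [X → / ; ; .] }  — reduce

Every state is either a pure shift/goto state or contains exactly one complete item and nothing to shift — no conflicts. The grammar is LR(0).

Answer: Yes, the grammar is LR(0)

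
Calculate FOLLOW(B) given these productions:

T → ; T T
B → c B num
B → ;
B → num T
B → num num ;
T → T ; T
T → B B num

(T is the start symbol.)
In B → c B num: B is followed by num, add FIRST(num) \ {ε} = { 'num' }
In T → B B num: B is followed by B num, add FIRST(B num) \ {ε} = { ';', 'c', 'num' }
In T → B B num: B is followed by num, add FIRST(num) \ {ε} = { 'num' }

Taking the union: FOLLOW(B) = { ';', 'c', 'num' }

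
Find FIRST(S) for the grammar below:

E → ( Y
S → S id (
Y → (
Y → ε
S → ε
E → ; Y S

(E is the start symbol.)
{ 'id', ε }

To compute FIRST(S), examine every production with S on the left-hand side, reading each right-hand side left to right until a non-nullable symbol is reached.

From S → S id (:
  - S is the symbol being defined: contributes nothing new
    S is nullable, so continue to the next symbol
  - id is a terminal: add 'id' and stop
From S → ε:
  - ε-production, so ε ∈ FIRST(S)

Collecting: FIRST(S) = { 'id', ε }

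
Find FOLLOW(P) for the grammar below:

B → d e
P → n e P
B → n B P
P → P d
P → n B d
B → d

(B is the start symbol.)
{ $, 'd', 'n' }

In P → n e P: P is at the end; this adds FOLLOW(P) to itself — nothing new
In B → n B P: P is at the end, add FOLLOW(B)
In P → P d: P is followed by d, add FIRST(d) \ {ε} = { 'd' }

The FOLLOW sets referred to above (computed the same way, to a fixed point):
  FOLLOW(B) = { $, 'd', 'n' }

Taking the union: FOLLOW(P) = { $, 'd', 'n' }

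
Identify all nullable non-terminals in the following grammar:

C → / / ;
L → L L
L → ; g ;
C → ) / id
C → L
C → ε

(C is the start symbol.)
ε-productions: C → ε
So C is immediately nullable.
No further non-terminal can be added: every production for the remaining non-terminals contains a terminal or a non-nullable non-terminal.
Nullable = { 'C' }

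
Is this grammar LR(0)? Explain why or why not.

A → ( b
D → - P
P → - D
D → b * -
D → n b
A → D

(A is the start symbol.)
Yes, the grammar is LR(0)

A grammar is LR(0) if no state in the canonical LR(0) collection has:
  - both a shift item (dot before a terminal) and a complete item (shift-reduce conflict), or
  - two or more complete items (reduce-reduce conflict; the accept item [A' → A .] counts as a complete item here).

Augment with A' → A and build the canonical LR(0) collection (I0 = CLOSURE({[A' → . A]}), then GOTO on every symbol after a dot until no new states appear). It has 14 states:
  I0: { [A → . ( b], [A → . D], [A' → . A], [D → . - P], [D → . b * -], [D → . n b] }  — shift
  I1: { [A → ( . b] }  — shift
  I2: { [D → - . P], [P → . - D] }  — shift
  I3: { [A' → A .] }  — accept
  I4: { [A → D .] }  — reduce
  I5: { [D → b . * -] }  — shift
  I6: { [D → n . b] }  — shift
  I7: { [D → n b .] }  — reduce
  I8: { [D → b * . -] }  — shift
  I9: { [D → b * - .] }  — reduce
  I10: { [D → . - P], [D → . b * -], [D → . n b], [P → - . D] }  — shift
  I11: { [D → - P .] }  — reduce
  I12: { [P → - D .] }  — reduce
  I13: { [A → ( b .] }  — reduce

Every state is either a pure shift/goto state or contains exactly one complete item and nothing to shift — no conflicts. The grammar is LR(0).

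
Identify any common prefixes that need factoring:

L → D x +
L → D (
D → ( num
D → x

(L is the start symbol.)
Yes, L has productions with common prefix 'D'

Left-factoring is needed when two productions for the same non-terminal
share a common prefix on the right-hand side.

Productions for L:
  L → D x +
  L → D (
Productions for D:
  D → ( num
  D → x

Found common prefix 'D' in productions for L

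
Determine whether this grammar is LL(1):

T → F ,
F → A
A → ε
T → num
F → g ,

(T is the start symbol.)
A grammar is LL(1) if for each non-terminal N with multiple productions, the predict sets of those productions are pairwise disjoint, where PREDICT(N → α) = (FIRST(α) \ {ε}) ∪ (FOLLOW(N) if α ⇒* ε).

Relevant sets:
  FIRST(F) = { 'g', ε }
  FIRST(A) = { ε }
  FOLLOW(F) = { ',' }

For T:
  PREDICT(T → F ',') = { ',', 'g' }
  PREDICT(T → num) = { 'num' }
For F:
  PREDICT(F → A) = { ',' }
  PREDICT(F → g ',') = { 'g' }
A has a single production, so nothing to check there.

All predict sets are disjoint. The grammar IS LL(1).

Answer: Yes, the grammar is LL(1).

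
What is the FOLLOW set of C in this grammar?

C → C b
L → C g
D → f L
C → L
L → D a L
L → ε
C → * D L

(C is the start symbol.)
{ $, 'b', 'g' }

To compute FOLLOW(C), find every occurrence of C on a right-hand side N → α C β: add FIRST(β) \ {ε}, and if β is empty or nullable also add FOLLOW(N). Iterate to a fixed point.

C is the start symbol, so $ ∈ FOLLOW(C).
In C → C b: C is followed by b, add FIRST(b) \ {ε} = { 'b' }
In L → C g: C is followed by g, add FIRST(g) \ {ε} = { 'g' }

Taking the union: FOLLOW(C) = { $, 'b', 'g' }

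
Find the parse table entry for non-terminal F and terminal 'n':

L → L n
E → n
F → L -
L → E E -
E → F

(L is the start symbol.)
F → L -

To find M[F, 'n'], we find productions for F where 'n' is in the predict set (PREDICT(N → α) = (FIRST(α) \ {ε}) ∪ (FOLLOW(N) if α ⇒* ε)).

Relevant sets:
  FIRST(L) = { 'n' }

F → L -: PREDICT = { 'n' }
  'n' is in predict set, so this production goes in M[F, 'n']

M[F, 'n'] = F → L -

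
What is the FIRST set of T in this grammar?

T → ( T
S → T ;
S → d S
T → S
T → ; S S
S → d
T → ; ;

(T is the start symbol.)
FIRST sets of the other non-terminals involved (by the same procedure, iterated to a fixed point):
  FIRST(S) = { '(', ';', 'd' }

From T → ( T:
  - '(' is a terminal: add '(' and stop
From T → S:
  - S is a non-terminal: add FIRST(S) \ {ε} = { '(', ';', 'd' }
    S is not nullable, so stop
From T → ; S S:
  - ';' is a terminal: add ';' and stop
From T → ; ;:
  - ';' is a terminal: add ';' and stop

Collecting: FIRST(T) = { '(', ';', 'd' }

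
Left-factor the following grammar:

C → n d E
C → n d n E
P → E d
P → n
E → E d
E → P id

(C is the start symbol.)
C → n d C'
C' → E
C' → n E
P → E d
P → n
E → E d
E → P id

Left-factoring transforms A → αβ₁ | αβ₂ into A → αA' and A' → β₁ | β₂
(α is the longest common prefix among the alternatives). Repeat until
no nonterminal has two alternatives with a common prefix.

Round 1: C has alternatives sharing prefix 'n d'. Introduce C': C → n d C'
  Add: C' → E
  Add: C' → n E

No remaining common prefixes — done.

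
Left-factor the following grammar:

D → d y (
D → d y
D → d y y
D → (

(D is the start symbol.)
D → d y D'
D' → (
D' → ε
D' → y
D → (

Left-factoring transforms A → αβ₁ | αβ₂ into A → αA' and A' → β₁ | β₂
(α is the longest common prefix among the alternatives). Repeat until
no nonterminal has two alternatives with a common prefix.

Round 1: D has alternatives sharing prefix 'd y'. Introduce D': D → d y D'
  Add: D' → (
  Add: D' → ε
  Add: D' → y

No remaining common prefixes — done.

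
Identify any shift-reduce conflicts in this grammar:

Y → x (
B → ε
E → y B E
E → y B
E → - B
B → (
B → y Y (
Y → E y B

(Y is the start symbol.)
A shift-reduce conflict occurs when an LR(0) state has both:
  - a complete (reduce) item [A → α .] (dot at the end), and
  - a shift item [B → β . c γ] (dot before a terminal).

Augment with Y' → Y and build the canonical LR(0) collection (I0 = CLOSURE({[Y' → . Y]}), then GOTO on every symbol after a dot until no new states appear). It has 16 states:
  I0: { [E → . - B], [E → . y B E], [E → . y B], [Y → . E y B], [Y → . x (], [Y' → . Y] }  — shift
  I1: { [B → . (], [B → . y Y (], [B → .], [E → - . B] }  — shift, reduce
  I2: { [Y → E . y B] }  — shift
  I3: { [Y' → Y .] }  — accept
  I4: { [Y → x . (] }  — shift
  I5: { [B → . (], [B → . y Y (], [B → .], [E → y . B E], [E → y . B] }  — shift, reduce
  I6: { [B → ( .] }  — reduce
  I7: { [E → . - B], [E → . y B E], [E → . y B], [E → y B . E], [E → y B .] }  — shift, reduce
  I8: { [B → y . Y (], [E → . - B], [E → . y B E], [E → . y B], [Y → . E y B], [Y → . x (] }  — shift
  I9: { [B → y Y . (] }  — shift
  I10: { [B → y Y ( .] }  — reduce
  I11: { [E → y B E .] }  — reduce
  I12: { [Y → x ( .] }  — reduce
  I13: { [B → . (], [B → . y Y (], [B → .], [Y → E y . B] }  — shift, reduce
  I14: { [Y → E y B .] }  — reduce
  I15: { [E → - B .] }  — reduce

I1 contains reduce item [B → .] and shift items [B → . (], [B → . y Y (] — shift-reduce conflict.
I5 contains reduce item [B → .] and shift items [B → . (], [B → . y Y (] — shift-reduce conflict.
I7 contains reduce item [E → y B .] and shift items [E → . - B], [E → . y B], [E → . y B E] — shift-reduce conflict.
I13 contains reduce item [B → .] and shift items [B → . (], [B → . y Y (] — shift-reduce conflict.

Answer: Yes — I1: [B → .] vs [B → . (]; I5: [B → .] vs [B → . (]; I7: [E → y B .] vs [E → . - B]; I13: [B → .] vs [B → . (]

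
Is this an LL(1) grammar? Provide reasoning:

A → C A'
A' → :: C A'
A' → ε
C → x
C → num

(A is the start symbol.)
Yes, the grammar is LL(1).

Relevant sets:
  FOLLOW(A') = { $ }

For A':
  PREDICT(A' → :: C A') = { '::' }
  PREDICT(A' → ε) = { $ }
For C:
  PREDICT(C → x) = { 'x' }
  PREDICT(C → num) = { 'num' }
A has a single production, so nothing to check there.

All predict sets are disjoint. The grammar IS LL(1).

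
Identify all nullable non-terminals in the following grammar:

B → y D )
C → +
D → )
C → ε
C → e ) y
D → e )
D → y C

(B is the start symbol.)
ε-productions: C → ε
So C is immediately nullable.
No further non-terminal can be added: every production for the remaining non-terminals contains a terminal or a non-nullable non-terminal.
Nullable = { 'C' }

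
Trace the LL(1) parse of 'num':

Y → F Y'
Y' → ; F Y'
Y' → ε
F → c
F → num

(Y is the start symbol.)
Stack is shown with the top on the left.

Stack     Input  Action
-----------------------
Y $       num $  output Y → F Y'
F Y' $    num $  output F → num
num Y' $  num $  match 'num'
Y' $      $      output Y' → ε
$         $      accept

The string is accepted.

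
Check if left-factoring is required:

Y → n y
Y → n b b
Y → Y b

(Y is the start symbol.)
Left-factoring is needed when two productions for the same non-terminal
share a common prefix on the right-hand side.

Productions for Y:
  Y → n y
  Y → n b b
  Y → Y b

Found common prefix 'n' in productions for Y

Answer: Yes, Y has productions with common prefix 'n'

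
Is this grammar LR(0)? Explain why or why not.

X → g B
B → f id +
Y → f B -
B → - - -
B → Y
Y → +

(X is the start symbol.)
Yes, the grammar is LR(0)

A grammar is LR(0) if no state in the canonical LR(0) collection has:
  - both a shift item (dot before a terminal) and a complete item (shift-reduce conflict), or
  - two or more complete items (reduce-reduce conflict; the accept item [X' → X .] counts as a complete item here).

Augment with X' → X and build the canonical LR(0) collection (I0 = CLOSURE({[X' → . X]}), then GOTO on every symbol after a dot until no new states appear). It has 14 states:
  I0: { [X → . g B], [X' → . X] }  — shift
  I1: { [X' → X .] }  — accept
  I2: { [B → . - - -], [B → . Y], [B → . f id +], [X → g . B], [Y → . +], [Y → . f B -] }  — shift
  I3: { [Y → + .] }  — reduce
  I4: { [B → - . - -] }  — shift
  I5: { [X → g B .] }  — reduce
  I6: { [B → Y .] }  — reduce
  I7: { [B → . - - -], [B → . Y], [B → . f id +], [B → f . id +], [Y → . +], [Y → . f B -], [Y → f . B -] }  — shift
  I8: { [Y → f B . -] }  — shift
  I9: { [B → f id . +] }  — shift
  I10: { [B → f id + .] }  — reduce
  I11: { [Y → f B - .] }  — reduce
  I12: { [B → - - . -] }  — shift
  I13: { [B → - - - .] }  — reduce

Every state is either a pure shift/goto state or contains exactly one complete item and nothing to shift — no conflicts. The grammar is LR(0).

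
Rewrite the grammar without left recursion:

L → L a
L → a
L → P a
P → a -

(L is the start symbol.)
L → a L'
L → P a L'
L' → a L'
L' → ε
P → a -

L is directly left-recursive. The standard transformation for
  A → A α₁ | ... | A α_m | β₁ | ... | β_n
is
  A  → β₁ A' | ... | β_n A'
  A' → α₁ A' | ... | α_m A' | ε

L → a becomes L → a L'
L → P a becomes L → P a L'
L → L a becomes L' → a L'
Add L' → ε

Productions for other non-terminals are unchanged:
  P → a -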